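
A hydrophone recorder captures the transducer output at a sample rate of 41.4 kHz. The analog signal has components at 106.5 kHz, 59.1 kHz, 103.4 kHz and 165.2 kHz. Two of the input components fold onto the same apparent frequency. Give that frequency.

fs/2 = 20.7 kHz.
106.5 kHz mod fs = 23.7 kHz.
23.7 kHz > fs/2 = 20.7 kHz, folds to fs − 23.7 kHz = 17.7 kHz.
59.1 kHz mod fs = 17.7 kHz.
17.7 kHz ≤ fs/2 = 20.7 kHz, appears at 17.7 kHz.
103.4 kHz mod fs = 20.6 kHz.
20.6 kHz ≤ fs/2 = 20.7 kHz, appears at 20.6 kHz.
165.2 kHz mod fs = 41 kHz.
41 kHz > fs/2 = 20.7 kHz, folds to fs − 41 kHz = 0.4 kHz.
59.1 kHz and 106.5 kHz both map to 17.7 kHz.

17.7 kHz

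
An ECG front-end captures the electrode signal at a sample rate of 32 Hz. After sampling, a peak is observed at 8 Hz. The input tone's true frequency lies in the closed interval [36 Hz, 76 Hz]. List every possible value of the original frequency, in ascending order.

Frequencies that alias to 8 Hz are k·fs ± 8 Hz for integer k ≥ 0.
k=0: 8 Hz.
k=1: 24 Hz, 40 Hz.
k=2: 56 Hz, 72 Hz.
k=3: 88 Hz, 104 Hz.
Within [36 Hz, 76 Hz]: 40 Hz, 56 Hz, 72 Hz.

40 Hz, 56 Hz, 72 Hz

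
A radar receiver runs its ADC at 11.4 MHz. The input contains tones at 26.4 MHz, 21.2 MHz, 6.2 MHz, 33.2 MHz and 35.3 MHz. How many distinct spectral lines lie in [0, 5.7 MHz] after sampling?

5

fs/2 = 5.7 MHz.
26.4 MHz mod fs = 3.6 MHz.
3.6 MHz ≤ fs/2 = 5.7 MHz, appears at 3.6 MHz.
21.2 MHz mod fs = 9.8 MHz.
9.8 MHz > fs/2 = 5.7 MHz, folds to fs − 9.8 MHz = 1.6 MHz.
6.2 MHz > fs/2 = 5.7 MHz, folds to fs − 6.2 MHz = 5.2 MHz.
33.2 MHz mod fs = 10.4 MHz.
10.4 MHz > fs/2 = 5.7 MHz, folds to fs − 10.4 MHz = 1 MHz.
35.3 MHz mod fs = 1.1 MHz.
1.1 MHz ≤ fs/2 = 5.7 MHz, appears at 1.1 MHz.
Distinct values: {1 MHz, 1.1 MHz, 1.6 MHz, 3.6 MHz, 5.2 MHz} → 5.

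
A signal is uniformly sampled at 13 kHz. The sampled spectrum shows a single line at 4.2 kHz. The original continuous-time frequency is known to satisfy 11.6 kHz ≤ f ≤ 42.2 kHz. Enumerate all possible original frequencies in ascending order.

17.2 kHz, 21.8 kHz, 30.2 kHz, 34.8 kHz

Frequencies that alias to 4.2 kHz are k·fs ± 4.2 kHz for integer k ≥ 0.
k=0: 4.2 kHz.
k=1: 8.8 kHz, 17.2 kHz.
k=2: 21.8 kHz, 30.2 kHz.
k=3: 34.8 kHz, 43.2 kHz.
k=4: 47.8 kHz, 56.2 kHz.
Within [11.6 kHz, 42.2 kHz]: 17.2 kHz, 21.8 kHz, 30.2 kHz, 34.8 kHz.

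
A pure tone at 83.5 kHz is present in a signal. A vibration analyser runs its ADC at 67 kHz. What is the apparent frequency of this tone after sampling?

83.5 kHz mod fs = 16.5 kHz.
16.5 kHz ≤ fs/2 = 33.5 kHz, appears at 16.5 kHz.

16.5 kHz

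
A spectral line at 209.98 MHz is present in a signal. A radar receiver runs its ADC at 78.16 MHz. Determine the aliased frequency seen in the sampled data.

24.5 MHz

209.98 MHz mod fs = 53.66 MHz.
53.66 MHz > fs/2 = 39.08 MHz, folds to fs − 53.66 MHz = 24.5 MHz.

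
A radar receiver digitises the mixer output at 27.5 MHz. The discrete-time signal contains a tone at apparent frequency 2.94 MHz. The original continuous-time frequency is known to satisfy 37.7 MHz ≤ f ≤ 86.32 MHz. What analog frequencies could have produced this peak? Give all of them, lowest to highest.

52.06 MHz, 57.94 MHz, 79.56 MHz, 85.44 MHz

Frequencies that alias to 2.94 MHz are k·fs ± 2.94 MHz for integer k ≥ 0.
k=0: 2.94 MHz.
k=1: 24.56 MHz, 30.44 MHz.
k=2: 52.06 MHz, 57.94 MHz.
k=3: 79.56 MHz, 85.44 MHz.
k=4: 107.06 MHz, 112.94 MHz.
Within [37.7 MHz, 86.32 MHz]: 52.06 MHz, 57.94 MHz, 79.56 MHz, 85.44 MHz.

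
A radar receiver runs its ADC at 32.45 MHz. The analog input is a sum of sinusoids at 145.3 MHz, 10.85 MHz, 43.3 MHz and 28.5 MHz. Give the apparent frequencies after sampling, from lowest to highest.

fs/2 = 16.225 MHz.
145.3 MHz mod fs = 15.5 MHz.
15.5 MHz ≤ fs/2 = 16.225 MHz, appears at 15.5 MHz.
10.85 MHz ≤ fs/2 = 16.225 MHz, passes unchanged.
43.3 MHz mod fs = 10.85 MHz.
10.85 MHz ≤ fs/2 = 16.225 MHz, appears at 10.85 MHz.
28.5 MHz > fs/2 = 16.225 MHz, folds to fs − 28.5 MHz = 3.95 MHz.
Distinct values: {3.95 MHz, 10.85 MHz, 15.5 MHz}.

3.95 MHz, 10.85 MHz, 15.5 MHz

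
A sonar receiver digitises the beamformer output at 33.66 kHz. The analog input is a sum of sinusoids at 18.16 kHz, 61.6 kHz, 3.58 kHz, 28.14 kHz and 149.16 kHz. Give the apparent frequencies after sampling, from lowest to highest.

fs/2 = 16.83 kHz.
18.16 kHz > fs/2 = 16.83 kHz, folds to fs − 18.16 kHz = 15.5 kHz.
61.6 kHz mod fs = 27.94 kHz.
27.94 kHz > fs/2 = 16.83 kHz, folds to fs − 27.94 kHz = 5.72 kHz.
3.58 kHz ≤ fs/2 = 16.83 kHz, passes unchanged.
28.14 kHz > fs/2 = 16.83 kHz, folds to fs − 28.14 kHz = 5.52 kHz.
149.16 kHz mod fs = 14.52 kHz.
14.52 kHz ≤ fs/2 = 16.83 kHz, appears at 14.52 kHz.
Distinct values: {3.58 kHz, 5.52 kHz, 5.72 kHz, 14.52 kHz, 15.5 kHz}.

3.58 kHz, 5.52 kHz, 5.72 kHz, 14.52 kHz, 15.5 kHz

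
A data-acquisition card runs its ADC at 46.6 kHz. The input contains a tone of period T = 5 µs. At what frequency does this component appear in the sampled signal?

13.6 kHz

T = 5 µs → f = 1/T = 200 kHz.
200 kHz mod fs = 13.6 kHz.
13.6 kHz ≤ fs/2 = 23.3 kHz, appears at 13.6 kHz.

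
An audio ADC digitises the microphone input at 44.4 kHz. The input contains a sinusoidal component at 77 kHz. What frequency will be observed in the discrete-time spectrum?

11.8 kHz

77 kHz mod fs = 32.6 kHz.
32.6 kHz > fs/2 = 22.2 kHz, folds to fs − 32.6 kHz = 11.8 kHz.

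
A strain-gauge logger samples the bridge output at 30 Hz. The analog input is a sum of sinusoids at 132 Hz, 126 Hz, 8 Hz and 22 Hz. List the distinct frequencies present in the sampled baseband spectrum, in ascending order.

fs/2 = 15 Hz.
132 Hz mod fs = 12 Hz.
12 Hz ≤ fs/2 = 15 Hz, appears at 12 Hz.
126 Hz mod fs = 6 Hz.
6 Hz ≤ fs/2 = 15 Hz, appears at 6 Hz.
8 Hz ≤ fs/2 = 15 Hz, passes unchanged.
22 Hz > fs/2 = 15 Hz, folds to fs − 22 Hz = 8 Hz.
Distinct values: {6 Hz, 8 Hz, 12 Hz}.

6 Hz, 8 Hz, 12 Hz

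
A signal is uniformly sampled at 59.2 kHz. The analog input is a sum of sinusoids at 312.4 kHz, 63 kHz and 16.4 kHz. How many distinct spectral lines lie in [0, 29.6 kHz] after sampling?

2

fs/2 = 29.6 kHz.
312.4 kHz mod fs = 16.4 kHz.
16.4 kHz ≤ fs/2 = 29.6 kHz, appears at 16.4 kHz.
63 kHz mod fs = 3.8 kHz.
3.8 kHz ≤ fs/2 = 29.6 kHz, appears at 3.8 kHz.
16.4 kHz ≤ fs/2 = 29.6 kHz, passes unchanged.
Distinct values: {3.8 kHz, 16.4 kHz} → 2.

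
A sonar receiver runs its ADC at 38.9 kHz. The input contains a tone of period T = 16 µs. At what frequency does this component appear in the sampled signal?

15.3 kHz

T = 16 µs → f = 1/T = 62.5 kHz.
62.5 kHz mod fs = 23.6 kHz.
23.6 kHz > fs/2 = 19.45 kHz, folds to fs − 23.6 kHz = 15.3 kHz.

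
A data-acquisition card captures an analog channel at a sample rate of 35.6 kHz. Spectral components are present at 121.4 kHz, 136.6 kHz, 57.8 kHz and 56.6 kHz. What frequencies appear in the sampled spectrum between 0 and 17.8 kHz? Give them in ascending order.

fs/2 = 17.8 kHz.
121.4 kHz mod fs = 14.6 kHz.
14.6 kHz ≤ fs/2 = 17.8 kHz, appears at 14.6 kHz.
136.6 kHz mod fs = 29.8 kHz.
29.8 kHz > fs/2 = 17.8 kHz, folds to fs − 29.8 kHz = 5.8 kHz.
57.8 kHz mod fs = 22.2 kHz.
22.2 kHz > fs/2 = 17.8 kHz, folds to fs − 22.2 kHz = 13.4 kHz.
56.6 kHz mod fs = 21 kHz.
21 kHz > fs/2 = 17.8 kHz, folds to fs − 21 kHz = 14.6 kHz.
Distinct values: {5.8 kHz, 13.4 kHz, 14.6 kHz}.

5.8 kHz, 13.4 kHz, 14.6 kHz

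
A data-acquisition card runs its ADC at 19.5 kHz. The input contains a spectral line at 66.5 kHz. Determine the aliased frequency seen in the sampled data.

8 kHz

66.5 kHz mod fs = 8 kHz.
8 kHz ≤ fs/2 = 9.75 kHz, appears at 8 kHz.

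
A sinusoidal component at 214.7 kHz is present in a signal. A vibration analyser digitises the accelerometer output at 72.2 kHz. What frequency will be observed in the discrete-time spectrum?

1.9 kHz

214.7 kHz mod fs = 70.3 kHz.
70.3 kHz > fs/2 = 36.1 kHz, folds to fs − 70.3 kHz = 1.9 kHz.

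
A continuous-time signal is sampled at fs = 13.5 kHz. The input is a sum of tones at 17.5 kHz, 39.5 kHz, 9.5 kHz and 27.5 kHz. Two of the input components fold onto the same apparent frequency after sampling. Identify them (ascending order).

9.5 kHz, 17.5 kHz

fs/2 = 6.75 kHz.
17.5 kHz mod fs = 4 kHz.
4 kHz ≤ fs/2 = 6.75 kHz, appears at 4 kHz.
39.5 kHz mod fs = 12.5 kHz.
12.5 kHz > fs/2 = 6.75 kHz, folds to fs − 12.5 kHz = 1 kHz.
9.5 kHz > fs/2 = 6.75 kHz, folds to fs − 9.5 kHz = 4 kHz.
27.5 kHz mod fs = 0.5 kHz.
0.5 kHz ≤ fs/2 = 6.75 kHz, appears at 0.5 kHz.
9.5 kHz and 17.5 kHz both map to 4 kHz.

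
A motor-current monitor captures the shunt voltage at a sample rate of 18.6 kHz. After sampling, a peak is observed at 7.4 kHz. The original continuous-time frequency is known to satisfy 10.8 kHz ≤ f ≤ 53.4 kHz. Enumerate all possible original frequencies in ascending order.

Frequencies that alias to 7.4 kHz are k·fs ± 7.4 kHz for integer k ≥ 0.
k=0: 7.4 kHz.
k=1: 11.2 kHz, 26 kHz.
k=2: 29.8 kHz, 44.6 kHz.
k=3: 48.4 kHz, 63.2 kHz.
k=4: 67 kHz, 81.8 kHz.
Within [10.8 kHz, 53.4 kHz]: 11.2 kHz, 26 kHz, 29.8 kHz, 44.6 kHz, 48.4 kHz.

11.2 kHz, 26 kHz, 29.8 kHz, 44.6 kHz, 48.4 kHz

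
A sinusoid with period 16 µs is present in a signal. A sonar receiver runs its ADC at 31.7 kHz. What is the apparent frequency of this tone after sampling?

T = 16 µs → f = 1/T = 62.5 kHz.
62.5 kHz mod fs = 30.8 kHz.
30.8 kHz > fs/2 = 15.85 kHz, folds to fs − 30.8 kHz = 0.9 kHz.

0.9 kHz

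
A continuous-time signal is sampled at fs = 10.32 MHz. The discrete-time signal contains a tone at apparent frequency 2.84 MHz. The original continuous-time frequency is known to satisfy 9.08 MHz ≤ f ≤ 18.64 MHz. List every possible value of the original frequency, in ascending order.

Frequencies that alias to 2.84 MHz are k·fs ± 2.84 MHz for integer k ≥ 0.
k=0: 2.84 MHz.
k=1: 7.48 MHz, 13.16 MHz.
k=2: 17.8 MHz, 23.48 MHz.
k=3: 28.12 MHz, 33.8 MHz.
Within [9.08 MHz, 18.64 MHz]: 13.16 MHz, 17.8 MHz.

13.16 MHz, 17.8 MHz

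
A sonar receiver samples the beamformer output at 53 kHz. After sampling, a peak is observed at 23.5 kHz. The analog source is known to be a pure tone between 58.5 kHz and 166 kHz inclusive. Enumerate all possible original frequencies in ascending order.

Frequencies that alias to 23.5 kHz are k·fs ± 23.5 kHz for integer k ≥ 0.
k=0: 23.5 kHz.
k=1: 29.5 kHz, 76.5 kHz.
k=2: 82.5 kHz, 129.5 kHz.
k=3: 135.5 kHz, 182.5 kHz.
k=4: 188.5 kHz, 235.5 kHz.
Within [58.5 kHz, 166 kHz]: 76.5 kHz, 82.5 kHz, 129.5 kHz, 135.5 kHz.

76.5 kHz, 82.5 kHz, 129.5 kHz, 135.5 kHz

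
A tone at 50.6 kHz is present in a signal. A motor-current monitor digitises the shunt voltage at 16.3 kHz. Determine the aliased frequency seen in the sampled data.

50.6 kHz mod fs = 1.7 kHz.
1.7 kHz ≤ fs/2 = 8.15 kHz, appears at 1.7 kHz.

1.7 kHz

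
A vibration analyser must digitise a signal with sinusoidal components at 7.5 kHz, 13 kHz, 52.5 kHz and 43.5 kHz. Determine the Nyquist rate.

105 kHz

Highest-frequency component: 52.5 kHz.
Nyquist rate = 2 × 52.5 kHz = 105 kHz.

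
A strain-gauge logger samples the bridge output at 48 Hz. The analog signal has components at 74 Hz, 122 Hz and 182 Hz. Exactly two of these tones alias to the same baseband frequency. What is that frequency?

22 Hz

fs/2 = 24 Hz.
74 Hz mod fs = 26 Hz.
26 Hz > fs/2 = 24 Hz, folds to fs − 26 Hz = 22 Hz.
122 Hz mod fs = 26 Hz.
26 Hz > fs/2 = 24 Hz, folds to fs − 26 Hz = 22 Hz.
182 Hz mod fs = 38 Hz.
38 Hz > fs/2 = 24 Hz, folds to fs − 38 Hz = 10 Hz.
74 Hz and 122 Hz both map to 22 Hz.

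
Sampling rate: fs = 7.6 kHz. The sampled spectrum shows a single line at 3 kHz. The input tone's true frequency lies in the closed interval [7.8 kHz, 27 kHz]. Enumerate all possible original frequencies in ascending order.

Frequencies that alias to 3 kHz are k·fs ± 3 kHz for integer k ≥ 0.
k=0: 3 kHz.
k=1: 4.6 kHz, 10.6 kHz.
k=2: 12.2 kHz, 18.2 kHz.
k=3: 19.8 kHz, 25.8 kHz.
k=4: 27.4 kHz, 33.4 kHz.
Within [7.8 kHz, 27 kHz]: 10.6 kHz, 12.2 kHz, 18.2 kHz, 19.8 kHz, 25.8 kHz.

10.6 kHz, 12.2 kHz, 18.2 kHz, 19.8 kHz, 25.8 kHz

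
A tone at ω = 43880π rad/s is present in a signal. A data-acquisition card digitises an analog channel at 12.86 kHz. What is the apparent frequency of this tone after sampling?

ω = 43880π rad/s → f = ω/(2π) = 21940 Hz = 21.94 kHz.
21.94 kHz mod fs = 9.08 kHz.
9.08 kHz > fs/2 = 6.43 kHz, folds to fs − 9.08 kHz = 3.78 kHz.

3.78 kHz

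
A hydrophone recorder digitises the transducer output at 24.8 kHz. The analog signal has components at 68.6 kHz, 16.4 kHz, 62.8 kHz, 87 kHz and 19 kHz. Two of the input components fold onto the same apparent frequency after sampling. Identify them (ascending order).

19 kHz, 68.6 kHz

fs/2 = 12.4 kHz.
68.6 kHz mod fs = 19 kHz.
19 kHz > fs/2 = 12.4 kHz, folds to fs − 19 kHz = 5.8 kHz.
16.4 kHz > fs/2 = 12.4 kHz, folds to fs − 16.4 kHz = 8.4 kHz.
62.8 kHz mod fs = 13.2 kHz.
13.2 kHz > fs/2 = 12.4 kHz, folds to fs − 13.2 kHz = 11.6 kHz.
87 kHz mod fs = 12.6 kHz.
12.6 kHz > fs/2 = 12.4 kHz, folds to fs − 12.6 kHz = 12.2 kHz.
19 kHz > fs/2 = 12.4 kHz, folds to fs − 19 kHz = 5.8 kHz.
19 kHz and 68.6 kHz both map to 5.8 kHz.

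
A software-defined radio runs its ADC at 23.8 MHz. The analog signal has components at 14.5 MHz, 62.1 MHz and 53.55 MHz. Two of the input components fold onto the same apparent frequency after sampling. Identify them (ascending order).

fs/2 = 11.9 MHz.
14.5 MHz > fs/2 = 11.9 MHz, folds to fs − 14.5 MHz = 9.3 MHz.
62.1 MHz mod fs = 14.5 MHz.
14.5 MHz > fs/2 = 11.9 MHz, folds to fs − 14.5 MHz = 9.3 MHz.
53.55 MHz mod fs = 5.95 MHz.
5.95 MHz ≤ fs/2 = 11.9 MHz, appears at 5.95 MHz.
14.5 MHz and 62.1 MHz both map to 9.3 MHz.

14.5 MHz, 62.1 MHz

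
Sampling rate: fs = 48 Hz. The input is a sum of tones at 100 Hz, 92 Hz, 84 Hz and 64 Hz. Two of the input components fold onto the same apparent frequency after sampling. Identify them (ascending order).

92 Hz, 100 Hz

fs/2 = 24 Hz.
100 Hz mod fs = 4 Hz.
4 Hz ≤ fs/2 = 24 Hz, appears at 4 Hz.
92 Hz mod fs = 44 Hz.
44 Hz > fs/2 = 24 Hz, folds to fs − 44 Hz = 4 Hz.
84 Hz mod fs = 36 Hz.
36 Hz > fs/2 = 24 Hz, folds to fs − 36 Hz = 12 Hz.
64 Hz mod fs = 16 Hz.
16 Hz ≤ fs/2 = 24 Hz, appears at 16 Hz.
92 Hz and 100 Hz both map to 4 Hz.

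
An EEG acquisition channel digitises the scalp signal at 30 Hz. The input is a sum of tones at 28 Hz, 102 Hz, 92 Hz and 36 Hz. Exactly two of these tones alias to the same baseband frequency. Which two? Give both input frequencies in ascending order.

fs/2 = 15 Hz.
28 Hz > fs/2 = 15 Hz, folds to fs − 28 Hz = 2 Hz.
102 Hz mod fs = 12 Hz.
12 Hz ≤ fs/2 = 15 Hz, appears at 12 Hz.
92 Hz mod fs = 2 Hz.
2 Hz ≤ fs/2 = 15 Hz, appears at 2 Hz.
36 Hz mod fs = 6 Hz.
6 Hz ≤ fs/2 = 15 Hz, appears at 6 Hz.
28 Hz and 92 Hz both map to 2 Hz.

28 Hz, 92 Hz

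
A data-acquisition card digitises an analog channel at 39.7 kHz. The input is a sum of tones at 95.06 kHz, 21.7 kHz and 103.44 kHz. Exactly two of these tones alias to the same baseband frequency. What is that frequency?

fs/2 = 19.85 kHz.
95.06 kHz mod fs = 15.66 kHz.
15.66 kHz ≤ fs/2 = 19.85 kHz, appears at 15.66 kHz.
21.7 kHz > fs/2 = 19.85 kHz, folds to fs − 21.7 kHz = 18 kHz.
103.44 kHz mod fs = 24.04 kHz.
24.04 kHz > fs/2 = 19.85 kHz, folds to fs − 24.04 kHz = 15.66 kHz.
95.06 kHz and 103.44 kHz both map to 15.66 kHz.

15.66 kHz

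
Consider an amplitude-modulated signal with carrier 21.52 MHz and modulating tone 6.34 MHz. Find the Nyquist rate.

AM sidebands sit at fc ± fm = 15.18 MHz and 27.86 MHz.
Highest-frequency component: 27.86 MHz.
Nyquist rate = 2 × 27.86 MHz = 55.72 MHz.

55.72 MHz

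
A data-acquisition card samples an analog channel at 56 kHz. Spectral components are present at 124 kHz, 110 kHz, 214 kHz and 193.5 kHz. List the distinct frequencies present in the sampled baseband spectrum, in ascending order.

2 kHz, 10 kHz, 12 kHz, 25.5 kHz

fs/2 = 28 kHz.
124 kHz mod fs = 12 kHz.
12 kHz ≤ fs/2 = 28 kHz, appears at 12 kHz.
110 kHz mod fs = 54 kHz.
54 kHz > fs/2 = 28 kHz, folds to fs − 54 kHz = 2 kHz.
214 kHz mod fs = 46 kHz.
46 kHz > fs/2 = 28 kHz, folds to fs − 46 kHz = 10 kHz.
193.5 kHz mod fs = 25.5 kHz.
25.5 kHz ≤ fs/2 = 28 kHz, appears at 25.5 kHz.
Distinct values: {2 kHz, 10 kHz, 12 kHz, 25.5 kHz}.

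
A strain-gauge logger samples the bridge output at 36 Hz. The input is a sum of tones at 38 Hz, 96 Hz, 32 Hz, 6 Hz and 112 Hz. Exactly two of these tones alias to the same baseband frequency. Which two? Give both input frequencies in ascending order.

fs/2 = 18 Hz.
38 Hz mod fs = 2 Hz.
2 Hz ≤ fs/2 = 18 Hz, appears at 2 Hz.
96 Hz mod fs = 24 Hz.
24 Hz > fs/2 = 18 Hz, folds to fs − 24 Hz = 12 Hz.
32 Hz > fs/2 = 18 Hz, folds to fs − 32 Hz = 4 Hz.
6 Hz ≤ fs/2 = 18 Hz, passes unchanged.
112 Hz mod fs = 4 Hz.
4 Hz ≤ fs/2 = 18 Hz, appears at 4 Hz.
32 Hz and 112 Hz both map to 4 Hz.

32 Hz, 112 Hz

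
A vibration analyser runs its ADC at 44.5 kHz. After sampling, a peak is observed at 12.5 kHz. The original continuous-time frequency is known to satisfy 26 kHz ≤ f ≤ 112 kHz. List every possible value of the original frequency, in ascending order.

Frequencies that alias to 12.5 kHz are k·fs ± 12.5 kHz for integer k ≥ 0.
k=0: 12.5 kHz.
k=1: 32 kHz, 57 kHz.
k=2: 76.5 kHz, 101.5 kHz.
k=3: 121 kHz, 146 kHz.
Within [26 kHz, 112 kHz]: 32 kHz, 57 kHz, 76.5 kHz, 101.5 kHz.

32 kHz, 57 kHz, 76.5 kHz, 101.5 kHz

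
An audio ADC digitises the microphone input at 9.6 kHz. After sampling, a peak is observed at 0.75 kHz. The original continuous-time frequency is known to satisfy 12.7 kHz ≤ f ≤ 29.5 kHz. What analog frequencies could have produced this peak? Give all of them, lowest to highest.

18.45 kHz, 19.95 kHz, 28.05 kHz

Frequencies that alias to 0.75 kHz are k·fs ± 0.75 kHz for integer k ≥ 0.
k=0: 0.75 kHz.
k=1: 8.85 kHz, 10.35 kHz.
k=2: 18.45 kHz, 19.95 kHz.
k=3: 28.05 kHz, 29.55 kHz.
k=4: 37.65 kHz, 39.15 kHz.
Within [12.7 kHz, 29.5 kHz]: 18.45 kHz, 19.95 kHz, 28.05 kHz.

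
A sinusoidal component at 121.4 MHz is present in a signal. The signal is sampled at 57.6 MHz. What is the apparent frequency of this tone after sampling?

6.2 MHz

121.4 MHz mod fs = 6.2 MHz.
6.2 MHz ≤ fs/2 = 28.8 MHz, appears at 6.2 MHz.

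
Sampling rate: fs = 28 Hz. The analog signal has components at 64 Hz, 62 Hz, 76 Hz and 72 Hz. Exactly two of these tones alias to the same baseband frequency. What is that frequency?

fs/2 = 14 Hz.
64 Hz mod fs = 8 Hz.
8 Hz ≤ fs/2 = 14 Hz, appears at 8 Hz.
62 Hz mod fs = 6 Hz.
6 Hz ≤ fs/2 = 14 Hz, appears at 6 Hz.
76 Hz mod fs = 20 Hz.
20 Hz > fs/2 = 14 Hz, folds to fs − 20 Hz = 8 Hz.
72 Hz mod fs = 16 Hz.
16 Hz > fs/2 = 14 Hz, folds to fs − 16 Hz = 12 Hz.
64 Hz and 76 Hz both map to 8 Hz.

8 Hz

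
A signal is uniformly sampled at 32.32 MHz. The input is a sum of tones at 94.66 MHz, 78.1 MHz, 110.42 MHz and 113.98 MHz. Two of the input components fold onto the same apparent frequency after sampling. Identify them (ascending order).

fs/2 = 16.16 MHz.
94.66 MHz mod fs = 30.02 MHz.
30.02 MHz > fs/2 = 16.16 MHz, folds to fs − 30.02 MHz = 2.3 MHz.
78.1 MHz mod fs = 13.46 MHz.
13.46 MHz ≤ fs/2 = 16.16 MHz, appears at 13.46 MHz.
110.42 MHz mod fs = 13.46 MHz.
13.46 MHz ≤ fs/2 = 16.16 MHz, appears at 13.46 MHz.
113.98 MHz mod fs = 17.02 MHz.
17.02 MHz > fs/2 = 16.16 MHz, folds to fs − 17.02 MHz = 15.3 MHz.
78.1 MHz and 110.42 MHz both map to 13.46 MHz.

78.1 MHz, 110.42 MHz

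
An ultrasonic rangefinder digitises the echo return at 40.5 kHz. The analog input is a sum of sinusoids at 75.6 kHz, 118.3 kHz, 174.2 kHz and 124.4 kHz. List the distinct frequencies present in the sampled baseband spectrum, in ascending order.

fs/2 = 20.25 kHz.
75.6 kHz mod fs = 35.1 kHz.
35.1 kHz > fs/2 = 20.25 kHz, folds to fs − 35.1 kHz = 5.4 kHz.
118.3 kHz mod fs = 37.3 kHz.
37.3 kHz > fs/2 = 20.25 kHz, folds to fs − 37.3 kHz = 3.2 kHz.
174.2 kHz mod fs = 12.2 kHz.
12.2 kHz ≤ fs/2 = 20.25 kHz, appears at 12.2 kHz.
124.4 kHz mod fs = 2.9 kHz.
2.9 kHz ≤ fs/2 = 20.25 kHz, appears at 2.9 kHz.
Distinct values: {2.9 kHz, 3.2 kHz, 5.4 kHz, 12.2 kHz}.

2.9 kHz, 3.2 kHz, 5.4 kHz, 12.2 kHz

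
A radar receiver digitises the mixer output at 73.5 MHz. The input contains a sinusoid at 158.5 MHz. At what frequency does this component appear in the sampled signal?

158.5 MHz mod fs = 11.5 MHz.
11.5 MHz ≤ fs/2 = 36.75 MHz, appears at 11.5 MHz.

11.5 MHz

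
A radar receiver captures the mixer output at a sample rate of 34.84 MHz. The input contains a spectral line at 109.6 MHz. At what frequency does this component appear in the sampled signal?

109.6 MHz mod fs = 5.08 MHz.
5.08 MHz ≤ fs/2 = 17.42 MHz, appears at 5.08 MHz.

5.08 MHz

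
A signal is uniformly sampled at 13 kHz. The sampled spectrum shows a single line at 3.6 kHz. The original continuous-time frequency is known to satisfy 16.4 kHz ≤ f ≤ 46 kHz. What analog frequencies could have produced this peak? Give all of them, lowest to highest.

16.6 kHz, 22.4 kHz, 29.6 kHz, 35.4 kHz, 42.6 kHz

Frequencies that alias to 3.6 kHz are k·fs ± 3.6 kHz for integer k ≥ 0.
k=0: 3.6 kHz.
k=1: 9.4 kHz, 16.6 kHz.
k=2: 22.4 kHz, 29.6 kHz.
k=3: 35.4 kHz, 42.6 kHz.
k=4: 48.4 kHz, 55.6 kHz.
Within [16.4 kHz, 46 kHz]: 16.6 kHz, 22.4 kHz, 29.6 kHz, 35.4 kHz, 42.6 kHz.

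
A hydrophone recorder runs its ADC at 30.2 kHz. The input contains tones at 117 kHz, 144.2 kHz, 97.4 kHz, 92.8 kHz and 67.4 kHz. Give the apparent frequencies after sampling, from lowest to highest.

fs/2 = 15.1 kHz.
117 kHz mod fs = 26.4 kHz.
26.4 kHz > fs/2 = 15.1 kHz, folds to fs − 26.4 kHz = 3.8 kHz.
144.2 kHz mod fs = 23.4 kHz.
23.4 kHz > fs/2 = 15.1 kHz, folds to fs − 23.4 kHz = 6.8 kHz.
97.4 kHz mod fs = 6.8 kHz.
6.8 kHz ≤ fs/2 = 15.1 kHz, appears at 6.8 kHz.
92.8 kHz mod fs = 2.2 kHz.
2.2 kHz ≤ fs/2 = 15.1 kHz, appears at 2.2 kHz.
67.4 kHz mod fs = 7 kHz.
7 kHz ≤ fs/2 = 15.1 kHz, appears at 7 kHz.
Distinct values: {2.2 kHz, 3.8 kHz, 6.8 kHz, 7 kHz}.

2.2 kHz, 3.8 kHz, 6.8 kHz, 7 kHz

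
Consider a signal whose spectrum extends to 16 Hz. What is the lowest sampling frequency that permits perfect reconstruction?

32 Hz

Nyquist rate = 2 × 16 Hz = 32 Hz.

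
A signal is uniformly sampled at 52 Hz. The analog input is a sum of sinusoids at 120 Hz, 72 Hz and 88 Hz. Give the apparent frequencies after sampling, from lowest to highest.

fs/2 = 26 Hz.
120 Hz mod fs = 16 Hz.
16 Hz ≤ fs/2 = 26 Hz, appears at 16 Hz.
72 Hz mod fs = 20 Hz.
20 Hz ≤ fs/2 = 26 Hz, appears at 20 Hz.
88 Hz mod fs = 36 Hz.
36 Hz > fs/2 = 26 Hz, folds to fs − 36 Hz = 16 Hz.
Distinct values: {16 Hz, 20 Hz}.

16 Hz, 20 Hz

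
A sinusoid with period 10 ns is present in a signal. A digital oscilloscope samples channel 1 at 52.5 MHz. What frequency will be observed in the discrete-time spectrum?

5 MHz

T = 10 ns → f = 1/T = 100 MHz.
100 MHz mod fs = 47.5 MHz.
47.5 MHz > fs/2 = 26.25 MHz, folds to fs − 47.5 MHz = 5 MHz.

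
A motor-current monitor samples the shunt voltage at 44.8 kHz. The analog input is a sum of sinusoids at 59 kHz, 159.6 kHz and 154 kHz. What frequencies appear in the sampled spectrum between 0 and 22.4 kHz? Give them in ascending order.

14.2 kHz, 19.6 kHz

fs/2 = 22.4 kHz.
59 kHz mod fs = 14.2 kHz.
14.2 kHz ≤ fs/2 = 22.4 kHz, appears at 14.2 kHz.
159.6 kHz mod fs = 25.2 kHz.
25.2 kHz > fs/2 = 22.4 kHz, folds to fs − 25.2 kHz = 19.6 kHz.
154 kHz mod fs = 19.6 kHz.
19.6 kHz ≤ fs/2 = 22.4 kHz, appears at 19.6 kHz.
Distinct values: {14.2 kHz, 19.6 kHz}.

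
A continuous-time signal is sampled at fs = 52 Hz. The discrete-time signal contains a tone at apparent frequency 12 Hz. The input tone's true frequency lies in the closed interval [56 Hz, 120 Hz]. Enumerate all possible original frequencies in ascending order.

Frequencies that alias to 12 Hz are k·fs ± 12 Hz for integer k ≥ 0.
k=0: 12 Hz.
k=1: 40 Hz, 64 Hz.
k=2: 92 Hz, 116 Hz.
k=3: 144 Hz, 168 Hz.
Within [56 Hz, 120 Hz]: 64 Hz, 92 Hz, 116 Hz.

64 Hz, 92 Hz, 116 Hz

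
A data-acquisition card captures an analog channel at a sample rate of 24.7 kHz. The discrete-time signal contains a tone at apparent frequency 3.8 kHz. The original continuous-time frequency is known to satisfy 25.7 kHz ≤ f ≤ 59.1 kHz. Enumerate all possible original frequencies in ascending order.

28.5 kHz, 45.6 kHz, 53.2 kHz

Frequencies that alias to 3.8 kHz are k·fs ± 3.8 kHz for integer k ≥ 0.
k=0: 3.8 kHz.
k=1: 20.9 kHz, 28.5 kHz.
k=2: 45.6 kHz, 53.2 kHz.
k=3: 70.3 kHz, 77.9 kHz.
Within [25.7 kHz, 59.1 kHz]: 28.5 kHz, 45.6 kHz, 53.2 kHz.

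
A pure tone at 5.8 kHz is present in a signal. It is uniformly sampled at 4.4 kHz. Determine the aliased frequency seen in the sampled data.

1.4 kHz

5.8 kHz mod fs = 1.4 kHz.
1.4 kHz ≤ fs/2 = 2.2 kHz, appears at 1.4 kHz.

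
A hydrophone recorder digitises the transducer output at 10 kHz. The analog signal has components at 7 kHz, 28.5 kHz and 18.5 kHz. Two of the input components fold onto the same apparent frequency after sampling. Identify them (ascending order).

fs/2 = 5 kHz.
7 kHz > fs/2 = 5 kHz, folds to fs − 7 kHz = 3 kHz.
28.5 kHz mod fs = 8.5 kHz.
8.5 kHz > fs/2 = 5 kHz, folds to fs − 8.5 kHz = 1.5 kHz.
18.5 kHz mod fs = 8.5 kHz.
8.5 kHz > fs/2 = 5 kHz, folds to fs − 8.5 kHz = 1.5 kHz.
18.5 kHz and 28.5 kHz both map to 1.5 kHz.

18.5 kHz, 28.5 kHz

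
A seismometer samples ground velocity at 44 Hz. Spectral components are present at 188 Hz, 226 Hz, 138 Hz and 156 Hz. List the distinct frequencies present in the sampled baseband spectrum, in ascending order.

6 Hz, 12 Hz, 20 Hz

fs/2 = 22 Hz.
188 Hz mod fs = 12 Hz.
12 Hz ≤ fs/2 = 22 Hz, appears at 12 Hz.
226 Hz mod fs = 6 Hz.
6 Hz ≤ fs/2 = 22 Hz, appears at 6 Hz.
138 Hz mod fs = 6 Hz.
6 Hz ≤ fs/2 = 22 Hz, appears at 6 Hz.
156 Hz mod fs = 24 Hz.
24 Hz > fs/2 = 22 Hz, folds to fs − 24 Hz = 20 Hz.
Distinct values: {6 Hz, 12 Hz, 20 Hz}.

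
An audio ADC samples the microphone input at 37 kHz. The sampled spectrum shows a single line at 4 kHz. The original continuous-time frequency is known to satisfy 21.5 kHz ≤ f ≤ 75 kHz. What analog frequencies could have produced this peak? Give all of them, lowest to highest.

Frequencies that alias to 4 kHz are k·fs ± 4 kHz for integer k ≥ 0.
k=0: 4 kHz.
k=1: 33 kHz, 41 kHz.
k=2: 70 kHz, 78 kHz.
k=3: 107 kHz, 115 kHz.
Within [21.5 kHz, 75 kHz]: 33 kHz, 41 kHz, 70 kHz.

33 kHz, 41 kHz, 70 kHz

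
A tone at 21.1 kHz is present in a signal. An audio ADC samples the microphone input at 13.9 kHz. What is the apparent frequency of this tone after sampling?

6.7 kHz

21.1 kHz mod fs = 7.2 kHz.
7.2 kHz > fs/2 = 6.95 kHz, folds to fs − 7.2 kHz = 6.7 kHz.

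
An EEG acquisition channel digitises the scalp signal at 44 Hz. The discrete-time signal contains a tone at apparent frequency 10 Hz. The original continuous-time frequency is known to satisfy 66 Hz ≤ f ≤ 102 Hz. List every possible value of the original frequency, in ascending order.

78 Hz, 98 Hz

Frequencies that alias to 10 Hz are k·fs ± 10 Hz for integer k ≥ 0.
k=0: 10 Hz.
k=1: 34 Hz, 54 Hz.
k=2: 78 Hz, 98 Hz.
k=3: 122 Hz, 142 Hz.
Within [66 Hz, 102 Hz]: 78 Hz, 98 Hz.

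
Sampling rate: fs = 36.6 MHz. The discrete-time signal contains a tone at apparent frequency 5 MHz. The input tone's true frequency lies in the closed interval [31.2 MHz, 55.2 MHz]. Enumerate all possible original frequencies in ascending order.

31.6 MHz, 41.6 MHz

Frequencies that alias to 5 MHz are k·fs ± 5 MHz for integer k ≥ 0.
k=0: 5 MHz.
k=1: 31.6 MHz, 41.6 MHz.
k=2: 68.2 MHz, 78.2 MHz.
Within [31.2 MHz, 55.2 MHz]: 31.6 MHz, 41.6 MHz.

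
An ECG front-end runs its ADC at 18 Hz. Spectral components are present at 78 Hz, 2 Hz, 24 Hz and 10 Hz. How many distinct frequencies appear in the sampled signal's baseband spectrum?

fs/2 = 9 Hz.
78 Hz mod fs = 6 Hz.
6 Hz ≤ fs/2 = 9 Hz, appears at 6 Hz.
2 Hz ≤ fs/2 = 9 Hz, passes unchanged.
24 Hz mod fs = 6 Hz.
6 Hz ≤ fs/2 = 9 Hz, appears at 6 Hz.
10 Hz > fs/2 = 9 Hz, folds to fs − 10 Hz = 8 Hz.
Distinct values: {2 Hz, 6 Hz, 8 Hz} → 3.

3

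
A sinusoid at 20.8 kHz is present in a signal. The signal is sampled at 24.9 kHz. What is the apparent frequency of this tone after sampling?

20.8 kHz > fs/2 = 12.45 kHz, folds to fs − 20.8 kHz = 4.1 kHz.

4.1 kHz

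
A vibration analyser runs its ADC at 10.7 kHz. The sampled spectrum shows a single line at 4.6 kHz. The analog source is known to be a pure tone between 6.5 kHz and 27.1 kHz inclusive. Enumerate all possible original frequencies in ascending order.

Frequencies that alias to 4.6 kHz are k·fs ± 4.6 kHz for integer k ≥ 0.
k=0: 4.6 kHz.
k=1: 6.1 kHz, 15.3 kHz.
k=2: 16.8 kHz, 26 kHz.
k=3: 27.5 kHz, 36.7 kHz.
Within [6.5 kHz, 27.1 kHz]: 15.3 kHz, 16.8 kHz, 26 kHz.

15.3 kHz, 16.8 kHz, 26 kHz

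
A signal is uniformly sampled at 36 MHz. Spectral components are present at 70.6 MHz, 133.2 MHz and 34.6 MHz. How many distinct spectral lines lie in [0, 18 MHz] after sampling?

fs/2 = 18 MHz.
70.6 MHz mod fs = 34.6 MHz.
34.6 MHz > fs/2 = 18 MHz, folds to fs − 34.6 MHz = 1.4 MHz.
133.2 MHz mod fs = 25.2 MHz.
25.2 MHz > fs/2 = 18 MHz, folds to fs − 25.2 MHz = 10.8 MHz.
34.6 MHz > fs/2 = 18 MHz, folds to fs − 34.6 MHz = 1.4 MHz.
Distinct values: {1.4 MHz, 10.8 MHz} → 2.

2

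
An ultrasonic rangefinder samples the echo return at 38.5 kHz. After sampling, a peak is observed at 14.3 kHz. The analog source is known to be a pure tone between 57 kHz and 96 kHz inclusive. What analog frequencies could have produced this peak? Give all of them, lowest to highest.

Frequencies that alias to 14.3 kHz are k·fs ± 14.3 kHz for integer k ≥ 0.
k=0: 14.3 kHz.
k=1: 24.2 kHz, 52.8 kHz.
k=2: 62.7 kHz, 91.3 kHz.
k=3: 101.2 kHz, 129.8 kHz.
Within [57 kHz, 96 kHz]: 62.7 kHz, 91.3 kHz.

62.7 kHz, 91.3 kHz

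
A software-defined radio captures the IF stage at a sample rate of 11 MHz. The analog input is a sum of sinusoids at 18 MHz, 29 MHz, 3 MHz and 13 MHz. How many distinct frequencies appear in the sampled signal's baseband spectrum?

fs/2 = 5.5 MHz.
18 MHz mod fs = 7 MHz.
7 MHz > fs/2 = 5.5 MHz, folds to fs − 7 MHz = 4 MHz.
29 MHz mod fs = 7 MHz.
7 MHz > fs/2 = 5.5 MHz, folds to fs − 7 MHz = 4 MHz.
3 MHz ≤ fs/2 = 5.5 MHz, passes unchanged.
13 MHz mod fs = 2 MHz.
2 MHz ≤ fs/2 = 5.5 MHz, appears at 2 MHz.
Distinct values: {2 MHz, 3 MHz, 4 MHz} → 3.

3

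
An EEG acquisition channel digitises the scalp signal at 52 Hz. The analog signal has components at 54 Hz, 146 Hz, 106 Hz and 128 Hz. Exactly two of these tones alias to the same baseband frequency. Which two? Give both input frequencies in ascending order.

54 Hz, 106 Hz

fs/2 = 26 Hz.
54 Hz mod fs = 2 Hz.
2 Hz ≤ fs/2 = 26 Hz, appears at 2 Hz.
146 Hz mod fs = 42 Hz.
42 Hz > fs/2 = 26 Hz, folds to fs − 42 Hz = 10 Hz.
106 Hz mod fs = 2 Hz.
2 Hz ≤ fs/2 = 26 Hz, appears at 2 Hz.
128 Hz mod fs = 24 Hz.
24 Hz ≤ fs/2 = 26 Hz, appears at 24 Hz.
54 Hz and 106 Hz both map to 2 Hz.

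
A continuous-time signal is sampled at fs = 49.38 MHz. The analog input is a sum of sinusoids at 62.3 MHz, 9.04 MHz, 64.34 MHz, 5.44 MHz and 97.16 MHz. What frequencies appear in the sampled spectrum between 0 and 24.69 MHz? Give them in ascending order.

1.6 MHz, 5.44 MHz, 9.04 MHz, 12.92 MHz, 14.96 MHz

fs/2 = 24.69 MHz.
62.3 MHz mod fs = 12.92 MHz.
12.92 MHz ≤ fs/2 = 24.69 MHz, appears at 12.92 MHz.
9.04 MHz ≤ fs/2 = 24.69 MHz, passes unchanged.
64.34 MHz mod fs = 14.96 MHz.
14.96 MHz ≤ fs/2 = 24.69 MHz, appears at 14.96 MHz.
5.44 MHz ≤ fs/2 = 24.69 MHz, passes unchanged.
97.16 MHz mod fs = 47.78 MHz.
47.78 MHz > fs/2 = 24.69 MHz, folds to fs − 47.78 MHz = 1.6 MHz.
Distinct values: {1.6 MHz, 5.44 MHz, 9.04 MHz, 12.92 MHz, 14.96 MHz}.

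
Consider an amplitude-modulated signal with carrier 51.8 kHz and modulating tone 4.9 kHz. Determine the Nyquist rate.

113.4 kHz

AM sidebands sit at fc ± fm = 46.9 kHz and 56.7 kHz.
Highest-frequency component: 56.7 kHz.
Nyquist rate = 2 × 56.7 kHz = 113.4 kHz.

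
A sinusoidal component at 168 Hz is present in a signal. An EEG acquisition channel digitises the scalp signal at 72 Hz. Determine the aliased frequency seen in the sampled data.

24 Hz

168 Hz mod fs = 24 Hz.
24 Hz ≤ fs/2 = 36 Hz, appears at 24 Hz.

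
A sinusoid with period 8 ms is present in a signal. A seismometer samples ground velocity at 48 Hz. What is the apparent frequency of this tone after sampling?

19 Hz

T = 8 ms → f = 1/T = 125 Hz.
125 Hz mod fs = 29 Hz.
29 Hz > fs/2 = 24 Hz, folds to fs − 29 Hz = 19 Hz.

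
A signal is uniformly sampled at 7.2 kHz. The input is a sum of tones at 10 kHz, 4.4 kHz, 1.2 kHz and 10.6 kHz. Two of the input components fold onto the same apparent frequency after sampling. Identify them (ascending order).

4.4 kHz, 10 kHz

fs/2 = 3.6 kHz.
10 kHz mod fs = 2.8 kHz.
2.8 kHz ≤ fs/2 = 3.6 kHz, appears at 2.8 kHz.
4.4 kHz > fs/2 = 3.6 kHz, folds to fs − 4.4 kHz = 2.8 kHz.
1.2 kHz ≤ fs/2 = 3.6 kHz, passes unchanged.
10.6 kHz mod fs = 3.4 kHz.
3.4 kHz ≤ fs/2 = 3.6 kHz, appears at 3.4 kHz.
4.4 kHz and 10 kHz both map to 2.8 kHz.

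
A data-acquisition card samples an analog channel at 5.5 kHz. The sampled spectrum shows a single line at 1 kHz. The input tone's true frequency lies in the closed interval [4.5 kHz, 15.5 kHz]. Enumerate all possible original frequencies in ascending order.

Frequencies that alias to 1 kHz are k·fs ± 1 kHz for integer k ≥ 0.
k=0: 1 kHz.
k=1: 4.5 kHz, 6.5 kHz.
k=2: 10 kHz, 12 kHz.
k=3: 15.5 kHz, 17.5 kHz.
k=4: 21 kHz, 23 kHz.
Within [4.5 kHz, 15.5 kHz]: 4.5 kHz, 6.5 kHz, 10 kHz, 12 kHz, 15.5 kHz.

4.5 kHz, 6.5 kHz, 10 kHz, 12 kHz, 15.5 kHz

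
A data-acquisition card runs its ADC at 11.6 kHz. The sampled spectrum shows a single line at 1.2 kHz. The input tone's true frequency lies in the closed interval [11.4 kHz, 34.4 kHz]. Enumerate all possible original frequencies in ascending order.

12.8 kHz, 22 kHz, 24.4 kHz, 33.6 kHz

Frequencies that alias to 1.2 kHz are k·fs ± 1.2 kHz for integer k ≥ 0.
k=0: 1.2 kHz.
k=1: 10.4 kHz, 12.8 kHz.
k=2: 22 kHz, 24.4 kHz.
k=3: 33.6 kHz, 36 kHz.
k=4: 45.2 kHz, 47.6 kHz.
Within [11.4 kHz, 34.4 kHz]: 12.8 kHz, 22 kHz, 24.4 kHz, 33.6 kHz.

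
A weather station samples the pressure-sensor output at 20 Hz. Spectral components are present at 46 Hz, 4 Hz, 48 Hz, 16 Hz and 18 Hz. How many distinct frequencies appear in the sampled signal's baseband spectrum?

4

fs/2 = 10 Hz.
46 Hz mod fs = 6 Hz.
6 Hz ≤ fs/2 = 10 Hz, appears at 6 Hz.
4 Hz ≤ fs/2 = 10 Hz, passes unchanged.
48 Hz mod fs = 8 Hz.
8 Hz ≤ fs/2 = 10 Hz, appears at 8 Hz.
16 Hz > fs/2 = 10 Hz, folds to fs − 16 Hz = 4 Hz.
18 Hz > fs/2 = 10 Hz, folds to fs − 18 Hz = 2 Hz.
Distinct values: {2 Hz, 4 Hz, 6 Hz, 8 Hz} → 4.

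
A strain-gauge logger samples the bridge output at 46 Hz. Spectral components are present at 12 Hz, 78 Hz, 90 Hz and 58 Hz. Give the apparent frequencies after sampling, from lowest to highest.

2 Hz, 12 Hz, 14 Hz

fs/2 = 23 Hz.
12 Hz ≤ fs/2 = 23 Hz, passes unchanged.
78 Hz mod fs = 32 Hz.
32 Hz > fs/2 = 23 Hz, folds to fs − 32 Hz = 14 Hz.
90 Hz mod fs = 44 Hz.
44 Hz > fs/2 = 23 Hz, folds to fs − 44 Hz = 2 Hz.
58 Hz mod fs = 12 Hz.
12 Hz ≤ fs/2 = 23 Hz, appears at 12 Hz.
Distinct values: {2 Hz, 12 Hz, 14 Hz}.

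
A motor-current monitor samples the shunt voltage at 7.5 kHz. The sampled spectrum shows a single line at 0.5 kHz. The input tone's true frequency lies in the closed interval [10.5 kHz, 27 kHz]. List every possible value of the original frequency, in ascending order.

Frequencies that alias to 0.5 kHz are k·fs ± 0.5 kHz for integer k ≥ 0.
k=0: 0.5 kHz.
k=1: 7 kHz, 8 kHz.
k=2: 14.5 kHz, 15.5 kHz.
k=3: 22 kHz, 23 kHz.
k=4: 29.5 kHz, 30.5 kHz.
Within [10.5 kHz, 27 kHz]: 14.5 kHz, 15.5 kHz, 22 kHz, 23 kHz.

14.5 kHz, 15.5 kHz, 22 kHz, 23 kHz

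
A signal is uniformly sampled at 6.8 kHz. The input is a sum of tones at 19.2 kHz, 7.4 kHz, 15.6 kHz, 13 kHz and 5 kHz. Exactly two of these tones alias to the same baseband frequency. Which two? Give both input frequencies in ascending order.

fs/2 = 3.4 kHz.
19.2 kHz mod fs = 5.6 kHz.
5.6 kHz > fs/2 = 3.4 kHz, folds to fs − 5.6 kHz = 1.2 kHz.
7.4 kHz mod fs = 0.6 kHz.
0.6 kHz ≤ fs/2 = 3.4 kHz, appears at 0.6 kHz.
15.6 kHz mod fs = 2 kHz.
2 kHz ≤ fs/2 = 3.4 kHz, appears at 2 kHz.
13 kHz mod fs = 6.2 kHz.
6.2 kHz > fs/2 = 3.4 kHz, folds to fs − 6.2 kHz = 0.6 kHz.
5 kHz > fs/2 = 3.4 kHz, folds to fs − 5 kHz = 1.8 kHz.
7.4 kHz and 13 kHz both map to 0.6 kHz.

7.4 kHz, 13 kHz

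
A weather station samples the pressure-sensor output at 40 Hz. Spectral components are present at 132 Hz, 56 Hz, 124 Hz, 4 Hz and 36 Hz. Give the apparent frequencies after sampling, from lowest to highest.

4 Hz, 12 Hz, 16 Hz

fs/2 = 20 Hz.
132 Hz mod fs = 12 Hz.
12 Hz ≤ fs/2 = 20 Hz, appears at 12 Hz.
56 Hz mod fs = 16 Hz.
16 Hz ≤ fs/2 = 20 Hz, appears at 16 Hz.
124 Hz mod fs = 4 Hz.
4 Hz ≤ fs/2 = 20 Hz, appears at 4 Hz.
4 Hz ≤ fs/2 = 20 Hz, passes unchanged.
36 Hz > fs/2 = 20 Hz, folds to fs − 36 Hz = 4 Hz.
Distinct values: {4 Hz, 12 Hz, 16 Hz}.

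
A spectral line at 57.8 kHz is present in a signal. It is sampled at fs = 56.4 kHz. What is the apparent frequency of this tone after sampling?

1.4 kHz

57.8 kHz mod fs = 1.4 kHz.
1.4 kHz ≤ fs/2 = 28.2 kHz, appears at 1.4 kHz.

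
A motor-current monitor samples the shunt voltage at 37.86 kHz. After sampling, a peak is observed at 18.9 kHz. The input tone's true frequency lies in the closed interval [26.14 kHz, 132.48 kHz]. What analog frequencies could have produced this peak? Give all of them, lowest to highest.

Frequencies that alias to 18.9 kHz are k·fs ± 18.9 kHz for integer k ≥ 0.
k=0: 18.9 kHz.
k=1: 18.96 kHz, 56.76 kHz.
k=2: 56.82 kHz, 94.62 kHz.
k=3: 94.68 kHz, 132.48 kHz.
k=4: 132.54 kHz, 170.34 kHz.
Within [26.14 kHz, 132.48 kHz]: 56.76 kHz, 56.82 kHz, 94.62 kHz, 94.68 kHz, 132.48 kHz.

56.76 kHz, 56.82 kHz, 94.62 kHz, 94.68 kHz, 132.48 kHz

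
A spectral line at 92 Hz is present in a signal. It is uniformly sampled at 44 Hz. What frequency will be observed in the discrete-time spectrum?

92 Hz mod fs = 4 Hz.
4 Hz ≤ fs/2 = 22 Hz, appears at 4 Hz.

4 Hz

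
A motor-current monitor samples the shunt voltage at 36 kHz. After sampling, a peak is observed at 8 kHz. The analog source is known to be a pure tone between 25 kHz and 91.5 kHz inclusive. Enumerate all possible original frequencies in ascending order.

28 kHz, 44 kHz, 64 kHz, 80 kHz

Frequencies that alias to 8 kHz are k·fs ± 8 kHz for integer k ≥ 0.
k=0: 8 kHz.
k=1: 28 kHz, 44 kHz.
k=2: 64 kHz, 80 kHz.
k=3: 100 kHz, 116 kHz.
Within [25 kHz, 91.5 kHz]: 28 kHz, 44 kHz, 64 kHz, 80 kHz.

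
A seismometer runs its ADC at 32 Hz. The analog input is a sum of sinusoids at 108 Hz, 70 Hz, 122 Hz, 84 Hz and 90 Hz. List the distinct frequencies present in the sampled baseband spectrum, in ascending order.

6 Hz, 12 Hz

fs/2 = 16 Hz.
108 Hz mod fs = 12 Hz.
12 Hz ≤ fs/2 = 16 Hz, appears at 12 Hz.
70 Hz mod fs = 6 Hz.
6 Hz ≤ fs/2 = 16 Hz, appears at 6 Hz.
122 Hz mod fs = 26 Hz.
26 Hz > fs/2 = 16 Hz, folds to fs − 26 Hz = 6 Hz.
84 Hz mod fs = 20 Hz.
20 Hz > fs/2 = 16 Hz, folds to fs − 20 Hz = 12 Hz.
90 Hz mod fs = 26 Hz.
26 Hz > fs/2 = 16 Hz, folds to fs − 26 Hz = 6 Hz.
Distinct values: {6 Hz, 12 Hz}.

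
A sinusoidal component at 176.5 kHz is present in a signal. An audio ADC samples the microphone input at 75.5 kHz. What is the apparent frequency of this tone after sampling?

176.5 kHz mod fs = 25.5 kHz.
25.5 kHz ≤ fs/2 = 37.75 kHz, appears at 25.5 kHz.

25.5 kHz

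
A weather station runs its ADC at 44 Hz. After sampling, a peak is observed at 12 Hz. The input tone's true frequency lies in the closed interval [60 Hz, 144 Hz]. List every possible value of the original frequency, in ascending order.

76 Hz, 100 Hz, 120 Hz, 144 Hz

Frequencies that alias to 12 Hz are k·fs ± 12 Hz for integer k ≥ 0.
k=0: 12 Hz.
k=1: 32 Hz, 56 Hz.
k=2: 76 Hz, 100 Hz.
k=3: 120 Hz, 144 Hz.
k=4: 164 Hz, 188 Hz.
Within [60 Hz, 144 Hz]: 76 Hz, 100 Hz, 120 Hz, 144 Hz.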